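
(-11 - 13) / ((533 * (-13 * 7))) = 24 / 48503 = 0.00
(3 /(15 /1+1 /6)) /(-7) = -18 /637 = -0.03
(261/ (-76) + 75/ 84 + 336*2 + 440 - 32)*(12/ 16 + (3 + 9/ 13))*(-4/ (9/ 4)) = -6305288/ 741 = -8509.16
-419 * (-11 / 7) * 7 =4609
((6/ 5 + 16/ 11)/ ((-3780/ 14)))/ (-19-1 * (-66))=-73/ 348975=-0.00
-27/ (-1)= 27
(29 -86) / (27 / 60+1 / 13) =-14820 / 137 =-108.18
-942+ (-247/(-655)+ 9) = -610868/655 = -932.62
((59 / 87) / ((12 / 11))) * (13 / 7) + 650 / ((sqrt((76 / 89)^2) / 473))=49992452653 / 138852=360041.29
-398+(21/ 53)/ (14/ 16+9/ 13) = -3436138/ 8639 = -397.75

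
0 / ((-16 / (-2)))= 0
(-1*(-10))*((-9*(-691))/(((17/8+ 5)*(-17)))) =-165840/323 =-513.44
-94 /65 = -1.45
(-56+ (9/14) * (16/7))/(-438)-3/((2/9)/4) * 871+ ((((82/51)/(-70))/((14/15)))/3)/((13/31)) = -223086561739/4743102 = -47033.90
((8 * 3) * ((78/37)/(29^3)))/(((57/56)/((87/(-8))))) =-13104/591223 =-0.02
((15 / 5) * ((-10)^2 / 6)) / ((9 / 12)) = 200 / 3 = 66.67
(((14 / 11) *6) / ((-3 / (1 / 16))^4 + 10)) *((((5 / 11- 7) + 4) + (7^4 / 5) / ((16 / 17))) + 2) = 0.00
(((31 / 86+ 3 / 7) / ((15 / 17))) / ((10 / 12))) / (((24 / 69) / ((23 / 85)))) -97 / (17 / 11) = -12675813 / 204680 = -61.93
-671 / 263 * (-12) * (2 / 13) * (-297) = -4782888 / 3419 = -1398.91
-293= -293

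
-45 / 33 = -15 / 11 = -1.36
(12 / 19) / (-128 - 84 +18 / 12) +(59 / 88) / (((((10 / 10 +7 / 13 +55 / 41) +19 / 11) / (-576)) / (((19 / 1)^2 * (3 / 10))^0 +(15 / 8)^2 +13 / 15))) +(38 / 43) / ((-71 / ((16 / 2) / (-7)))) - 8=-28268398935134621 / 61568137900640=-459.14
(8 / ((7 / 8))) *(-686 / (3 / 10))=-62720 / 3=-20906.67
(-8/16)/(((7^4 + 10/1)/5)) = -0.00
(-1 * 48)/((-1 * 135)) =16/45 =0.36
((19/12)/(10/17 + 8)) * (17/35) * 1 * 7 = 5491/8760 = 0.63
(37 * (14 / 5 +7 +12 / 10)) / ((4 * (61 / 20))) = 2035 / 61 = 33.36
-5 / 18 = -0.28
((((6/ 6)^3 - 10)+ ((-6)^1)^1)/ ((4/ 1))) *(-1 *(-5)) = -75/ 4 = -18.75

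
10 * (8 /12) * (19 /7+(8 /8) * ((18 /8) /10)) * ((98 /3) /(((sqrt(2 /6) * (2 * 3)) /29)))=167069 * sqrt(3) /54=5358.74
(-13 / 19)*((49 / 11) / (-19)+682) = -1852357 / 3971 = -466.47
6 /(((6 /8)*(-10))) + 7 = 31 /5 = 6.20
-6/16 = -3/8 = -0.38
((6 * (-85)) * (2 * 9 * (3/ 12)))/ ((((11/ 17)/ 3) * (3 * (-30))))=2601/ 22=118.23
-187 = -187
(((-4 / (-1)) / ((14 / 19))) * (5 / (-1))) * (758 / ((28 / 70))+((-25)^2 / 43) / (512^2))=-289896632025 / 5636096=-51435.72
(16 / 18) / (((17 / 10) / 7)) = 560 / 153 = 3.66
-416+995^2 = 989609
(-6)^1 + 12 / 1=6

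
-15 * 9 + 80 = -55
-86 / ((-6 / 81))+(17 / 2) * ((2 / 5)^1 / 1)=5822 / 5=1164.40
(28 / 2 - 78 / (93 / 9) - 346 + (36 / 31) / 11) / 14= -57875 / 2387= -24.25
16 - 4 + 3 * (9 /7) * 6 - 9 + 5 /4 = 767 /28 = 27.39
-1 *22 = -22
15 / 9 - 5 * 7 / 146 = 625 / 438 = 1.43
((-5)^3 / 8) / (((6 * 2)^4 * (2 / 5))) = -625 / 331776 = -0.00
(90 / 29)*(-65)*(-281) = 1643850 / 29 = 56684.48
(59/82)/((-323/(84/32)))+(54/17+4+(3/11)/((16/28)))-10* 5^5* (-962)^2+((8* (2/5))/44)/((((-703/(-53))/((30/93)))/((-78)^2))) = -28920124981.59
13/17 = 0.76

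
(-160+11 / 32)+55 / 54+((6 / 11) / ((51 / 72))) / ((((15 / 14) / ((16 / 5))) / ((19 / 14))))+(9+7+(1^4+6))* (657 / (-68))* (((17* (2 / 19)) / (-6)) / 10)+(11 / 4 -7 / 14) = -11253766643 / 76744800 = -146.64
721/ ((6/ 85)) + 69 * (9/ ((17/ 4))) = 1056749/ 102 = 10360.28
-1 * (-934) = 934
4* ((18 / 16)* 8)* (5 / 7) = 180 / 7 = 25.71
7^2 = 49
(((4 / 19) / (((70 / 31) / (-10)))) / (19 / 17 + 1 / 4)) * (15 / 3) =-1360 / 399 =-3.41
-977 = -977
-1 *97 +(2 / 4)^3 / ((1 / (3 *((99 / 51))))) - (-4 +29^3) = -3329453 / 136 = -24481.27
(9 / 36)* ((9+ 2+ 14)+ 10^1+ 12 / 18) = 107 / 12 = 8.92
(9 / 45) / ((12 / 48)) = 4 / 5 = 0.80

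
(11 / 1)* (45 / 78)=165 / 26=6.35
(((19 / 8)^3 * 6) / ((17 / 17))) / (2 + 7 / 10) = 29.77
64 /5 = 12.80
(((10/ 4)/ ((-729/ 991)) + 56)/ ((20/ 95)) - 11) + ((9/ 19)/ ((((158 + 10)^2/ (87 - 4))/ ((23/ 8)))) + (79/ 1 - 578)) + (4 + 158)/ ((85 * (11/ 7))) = -84126812197093/ 324906785280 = -258.93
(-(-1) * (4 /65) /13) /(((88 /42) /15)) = 63 /1859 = 0.03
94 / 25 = 3.76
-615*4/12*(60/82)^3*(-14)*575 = 1086750000/1681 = 646490.18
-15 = -15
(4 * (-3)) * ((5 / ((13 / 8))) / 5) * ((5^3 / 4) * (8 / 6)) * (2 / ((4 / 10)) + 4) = -36000 / 13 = -2769.23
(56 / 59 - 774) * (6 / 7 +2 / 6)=-1140250 / 1239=-920.30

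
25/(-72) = -25/72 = -0.35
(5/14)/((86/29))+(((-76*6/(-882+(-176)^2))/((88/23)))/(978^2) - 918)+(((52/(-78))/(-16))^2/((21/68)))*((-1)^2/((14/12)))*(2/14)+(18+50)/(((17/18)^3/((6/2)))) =-455981603212954872113/674808794736723108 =-675.72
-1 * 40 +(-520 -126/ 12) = -1141/ 2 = -570.50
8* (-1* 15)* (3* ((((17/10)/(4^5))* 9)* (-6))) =4131/128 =32.27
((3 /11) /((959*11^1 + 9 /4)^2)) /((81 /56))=896 /529034821425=0.00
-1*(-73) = 73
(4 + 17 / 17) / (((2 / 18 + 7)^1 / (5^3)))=5625 / 64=87.89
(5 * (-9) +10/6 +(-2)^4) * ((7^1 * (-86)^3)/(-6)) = -182548072/9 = -20283119.11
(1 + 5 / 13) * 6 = 108 / 13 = 8.31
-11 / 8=-1.38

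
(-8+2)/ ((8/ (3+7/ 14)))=-21/ 8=-2.62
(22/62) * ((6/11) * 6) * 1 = 36/31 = 1.16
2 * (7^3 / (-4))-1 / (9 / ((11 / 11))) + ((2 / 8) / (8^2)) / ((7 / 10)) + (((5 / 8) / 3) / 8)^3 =-8502232213 / 49545216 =-171.61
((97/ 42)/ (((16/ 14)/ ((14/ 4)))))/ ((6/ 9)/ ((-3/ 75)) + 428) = 679/ 39488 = 0.02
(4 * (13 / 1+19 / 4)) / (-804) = -71 / 804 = -0.09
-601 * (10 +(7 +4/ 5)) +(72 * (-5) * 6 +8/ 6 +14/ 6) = -192812/ 15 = -12854.13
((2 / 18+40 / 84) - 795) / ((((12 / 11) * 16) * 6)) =-4301 / 567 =-7.59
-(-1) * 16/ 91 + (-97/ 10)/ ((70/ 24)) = -7166/ 2275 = -3.15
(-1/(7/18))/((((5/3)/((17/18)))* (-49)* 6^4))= 17/740880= 0.00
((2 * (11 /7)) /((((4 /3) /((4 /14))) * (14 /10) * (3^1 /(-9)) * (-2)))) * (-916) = -226710 /343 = -660.96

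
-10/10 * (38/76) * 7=-3.50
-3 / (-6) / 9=1 / 18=0.06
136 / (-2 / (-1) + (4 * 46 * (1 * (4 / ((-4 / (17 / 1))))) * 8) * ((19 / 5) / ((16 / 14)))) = -340 / 208007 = -0.00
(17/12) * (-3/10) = -17/40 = -0.42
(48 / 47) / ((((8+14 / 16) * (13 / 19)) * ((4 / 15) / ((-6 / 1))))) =-164160 / 43381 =-3.78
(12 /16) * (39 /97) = 117 /388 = 0.30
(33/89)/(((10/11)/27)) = 11.01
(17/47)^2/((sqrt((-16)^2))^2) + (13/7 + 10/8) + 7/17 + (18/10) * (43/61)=98279108967/20524967680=4.79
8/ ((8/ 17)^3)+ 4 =5169/ 64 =80.77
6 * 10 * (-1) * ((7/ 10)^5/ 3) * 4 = -16807/ 1250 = -13.45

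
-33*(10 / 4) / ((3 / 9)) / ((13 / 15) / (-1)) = 7425 / 26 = 285.58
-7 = -7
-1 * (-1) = 1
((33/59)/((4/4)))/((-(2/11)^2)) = -3993/236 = -16.92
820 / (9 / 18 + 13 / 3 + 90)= 4920 / 569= 8.65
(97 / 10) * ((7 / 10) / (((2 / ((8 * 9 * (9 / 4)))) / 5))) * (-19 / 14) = -149283 / 40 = -3732.08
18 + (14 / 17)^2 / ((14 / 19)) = 5468 / 289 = 18.92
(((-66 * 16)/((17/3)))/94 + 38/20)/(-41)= 659/327590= 0.00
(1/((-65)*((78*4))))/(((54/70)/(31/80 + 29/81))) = -33817/709637760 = -0.00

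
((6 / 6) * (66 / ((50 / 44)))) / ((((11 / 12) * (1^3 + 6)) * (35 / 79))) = 125136 / 6125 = 20.43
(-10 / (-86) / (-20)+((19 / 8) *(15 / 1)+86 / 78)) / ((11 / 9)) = 1477977 / 49192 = 30.05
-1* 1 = -1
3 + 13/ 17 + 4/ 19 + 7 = 3545/ 323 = 10.98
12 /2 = 6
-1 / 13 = -0.08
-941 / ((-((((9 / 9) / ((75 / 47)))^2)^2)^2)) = 39563.70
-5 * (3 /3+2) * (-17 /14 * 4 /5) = 102 /7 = 14.57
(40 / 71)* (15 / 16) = 75 / 142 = 0.53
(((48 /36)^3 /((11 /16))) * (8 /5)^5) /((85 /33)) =33554432 /2390625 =14.04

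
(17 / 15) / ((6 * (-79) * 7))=-17 / 49770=-0.00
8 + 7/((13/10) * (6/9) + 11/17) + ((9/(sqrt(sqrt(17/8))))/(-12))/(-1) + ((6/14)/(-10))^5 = 3 * 34^(3/4)/68 + 4095025503101/324375100000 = 13.25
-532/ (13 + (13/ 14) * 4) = -3724/ 117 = -31.83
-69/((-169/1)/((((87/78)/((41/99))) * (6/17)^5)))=770208912/127896458989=0.01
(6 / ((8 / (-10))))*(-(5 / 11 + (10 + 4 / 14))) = 12405 / 154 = 80.55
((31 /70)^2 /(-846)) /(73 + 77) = -961 /621810000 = -0.00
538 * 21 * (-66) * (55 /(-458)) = 20505870 /229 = 89545.28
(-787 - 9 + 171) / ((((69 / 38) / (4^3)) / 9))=-198260.87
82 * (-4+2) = -164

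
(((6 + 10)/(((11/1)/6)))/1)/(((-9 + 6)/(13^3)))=-70304/11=-6391.27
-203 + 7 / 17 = -3444 / 17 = -202.59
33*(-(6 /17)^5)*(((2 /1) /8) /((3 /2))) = -42768 /1419857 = -0.03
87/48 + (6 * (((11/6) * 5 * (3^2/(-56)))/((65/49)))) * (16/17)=-15767/3536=-4.46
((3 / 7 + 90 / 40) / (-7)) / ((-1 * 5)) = 15 / 196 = 0.08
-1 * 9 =-9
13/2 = 6.50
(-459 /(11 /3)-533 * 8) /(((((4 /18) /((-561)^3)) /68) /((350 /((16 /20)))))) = 103746066393902625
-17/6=-2.83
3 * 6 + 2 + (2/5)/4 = 20.10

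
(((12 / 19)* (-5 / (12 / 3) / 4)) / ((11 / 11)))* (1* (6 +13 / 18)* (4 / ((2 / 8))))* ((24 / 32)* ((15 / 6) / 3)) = -3025 / 228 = -13.27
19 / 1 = 19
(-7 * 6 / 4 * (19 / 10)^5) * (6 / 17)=-155994237 / 1700000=-91.76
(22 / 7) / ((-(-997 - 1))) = 11 / 3493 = 0.00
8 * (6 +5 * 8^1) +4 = 372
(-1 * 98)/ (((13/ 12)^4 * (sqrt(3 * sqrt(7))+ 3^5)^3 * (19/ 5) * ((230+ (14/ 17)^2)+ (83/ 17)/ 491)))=-0.00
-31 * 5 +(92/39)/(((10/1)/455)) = -143/3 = -47.67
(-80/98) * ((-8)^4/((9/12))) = -655360/147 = -4458.23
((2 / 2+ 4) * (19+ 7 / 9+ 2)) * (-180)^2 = 3528000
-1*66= -66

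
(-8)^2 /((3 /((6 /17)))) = 128 /17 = 7.53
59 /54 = 1.09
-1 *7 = -7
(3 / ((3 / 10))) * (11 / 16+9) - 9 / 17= 13103 / 136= 96.35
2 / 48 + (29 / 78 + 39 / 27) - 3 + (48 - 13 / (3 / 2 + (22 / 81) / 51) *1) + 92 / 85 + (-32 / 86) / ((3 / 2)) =39.06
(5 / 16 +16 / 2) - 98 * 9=-873.69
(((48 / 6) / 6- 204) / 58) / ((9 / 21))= -2128 / 261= -8.15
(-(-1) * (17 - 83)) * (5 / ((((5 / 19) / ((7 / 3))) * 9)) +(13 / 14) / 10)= -208681 / 630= -331.24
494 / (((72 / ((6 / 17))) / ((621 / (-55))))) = -51129 / 1870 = -27.34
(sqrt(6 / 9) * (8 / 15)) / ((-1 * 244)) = -2 * sqrt(6) / 2745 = -0.00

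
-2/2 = -1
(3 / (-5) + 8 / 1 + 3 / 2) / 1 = 89 / 10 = 8.90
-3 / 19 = -0.16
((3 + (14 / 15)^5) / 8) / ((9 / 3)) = 2815949 / 18225000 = 0.15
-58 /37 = -1.57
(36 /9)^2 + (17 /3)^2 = 48.11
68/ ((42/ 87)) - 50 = 636/ 7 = 90.86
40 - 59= -19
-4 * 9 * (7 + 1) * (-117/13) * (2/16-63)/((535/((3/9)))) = -54324/535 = -101.54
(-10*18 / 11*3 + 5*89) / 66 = 4355 / 726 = 6.00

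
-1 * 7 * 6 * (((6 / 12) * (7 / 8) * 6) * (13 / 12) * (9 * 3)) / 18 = -5733 / 32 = -179.16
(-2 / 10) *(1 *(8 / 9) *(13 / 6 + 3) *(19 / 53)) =-2356 / 7155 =-0.33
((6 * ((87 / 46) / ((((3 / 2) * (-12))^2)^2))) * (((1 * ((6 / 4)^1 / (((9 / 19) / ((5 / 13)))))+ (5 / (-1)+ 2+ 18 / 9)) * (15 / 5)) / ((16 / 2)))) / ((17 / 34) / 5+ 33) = 0.00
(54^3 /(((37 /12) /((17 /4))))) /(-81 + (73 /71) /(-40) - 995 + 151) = -93856320 /400007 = -234.64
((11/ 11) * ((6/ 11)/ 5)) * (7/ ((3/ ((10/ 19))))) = 28/ 209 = 0.13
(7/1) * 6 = 42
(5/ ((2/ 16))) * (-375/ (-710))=21.13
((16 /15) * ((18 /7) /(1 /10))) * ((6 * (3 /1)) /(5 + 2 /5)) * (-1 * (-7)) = 640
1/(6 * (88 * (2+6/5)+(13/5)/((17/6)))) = 85/144084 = 0.00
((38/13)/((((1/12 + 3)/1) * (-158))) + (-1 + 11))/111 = 379762/4217889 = 0.09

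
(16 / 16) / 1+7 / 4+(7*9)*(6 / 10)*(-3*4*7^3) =-3111641 / 20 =-155582.05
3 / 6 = 1 / 2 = 0.50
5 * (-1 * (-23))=115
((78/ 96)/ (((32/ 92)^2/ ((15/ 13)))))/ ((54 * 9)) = 2645/ 165888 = 0.02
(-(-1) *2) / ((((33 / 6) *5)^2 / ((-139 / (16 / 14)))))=-973 / 3025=-0.32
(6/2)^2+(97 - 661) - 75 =-630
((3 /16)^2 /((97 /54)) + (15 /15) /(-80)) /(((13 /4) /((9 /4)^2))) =35559 /3228160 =0.01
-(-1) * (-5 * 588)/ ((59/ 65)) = -3238.98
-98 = -98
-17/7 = -2.43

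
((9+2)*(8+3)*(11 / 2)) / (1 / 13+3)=17303 / 80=216.29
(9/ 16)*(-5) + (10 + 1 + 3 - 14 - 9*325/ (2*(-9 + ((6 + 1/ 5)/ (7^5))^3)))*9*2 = 62429692049264856555/ 21364026794624336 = 2922.19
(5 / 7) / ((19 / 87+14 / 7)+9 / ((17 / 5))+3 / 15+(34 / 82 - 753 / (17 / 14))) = -1515975 / 1304485252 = -0.00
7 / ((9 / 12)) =28 / 3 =9.33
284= 284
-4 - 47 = -51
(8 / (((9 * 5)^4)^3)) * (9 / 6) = 4 / 22984174518310546875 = 0.00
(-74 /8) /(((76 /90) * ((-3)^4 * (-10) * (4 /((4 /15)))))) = 37 /41040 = 0.00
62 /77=0.81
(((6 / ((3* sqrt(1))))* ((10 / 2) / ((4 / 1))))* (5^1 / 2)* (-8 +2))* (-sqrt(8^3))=600* sqrt(2)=848.53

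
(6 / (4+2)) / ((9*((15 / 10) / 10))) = 20 / 27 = 0.74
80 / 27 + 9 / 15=481 / 135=3.56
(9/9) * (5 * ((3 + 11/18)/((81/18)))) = 325/81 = 4.01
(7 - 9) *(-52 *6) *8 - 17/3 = 14959/3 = 4986.33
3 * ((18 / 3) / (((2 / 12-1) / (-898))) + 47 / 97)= 9408153 / 485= 19398.25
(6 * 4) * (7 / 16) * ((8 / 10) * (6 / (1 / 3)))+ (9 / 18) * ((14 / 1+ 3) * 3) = 1767 / 10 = 176.70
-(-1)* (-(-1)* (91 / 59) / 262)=91 / 15458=0.01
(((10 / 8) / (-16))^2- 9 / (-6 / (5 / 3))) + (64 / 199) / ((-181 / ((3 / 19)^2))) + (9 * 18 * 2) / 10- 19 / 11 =97190090911413 / 2929284075520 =33.18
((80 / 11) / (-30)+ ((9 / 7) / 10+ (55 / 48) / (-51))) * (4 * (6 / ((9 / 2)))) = -128479 / 176715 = -0.73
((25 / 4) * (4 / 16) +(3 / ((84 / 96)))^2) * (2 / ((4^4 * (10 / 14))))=0.15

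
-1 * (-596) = 596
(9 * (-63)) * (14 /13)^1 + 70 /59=-467432 /767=-609.43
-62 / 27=-2.30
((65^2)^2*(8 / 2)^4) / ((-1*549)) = -4569760000 / 549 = -8323788.71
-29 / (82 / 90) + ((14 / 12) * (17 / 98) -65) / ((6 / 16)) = -528541 / 2583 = -204.62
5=5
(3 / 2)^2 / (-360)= -1 / 160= -0.01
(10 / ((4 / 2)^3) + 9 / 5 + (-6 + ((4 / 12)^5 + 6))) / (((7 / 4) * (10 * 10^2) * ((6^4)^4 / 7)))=14843 / 3427648537559040000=0.00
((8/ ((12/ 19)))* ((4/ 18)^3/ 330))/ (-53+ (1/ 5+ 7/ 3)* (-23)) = -152/ 40151133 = -0.00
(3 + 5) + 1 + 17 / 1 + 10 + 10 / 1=46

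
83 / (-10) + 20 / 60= -239 / 30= -7.97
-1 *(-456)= 456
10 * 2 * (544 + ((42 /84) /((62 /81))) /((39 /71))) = 4394225 /403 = 10903.78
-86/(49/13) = -1118/49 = -22.82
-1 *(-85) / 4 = 85 / 4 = 21.25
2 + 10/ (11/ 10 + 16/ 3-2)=566/ 133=4.26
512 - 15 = 497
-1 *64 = -64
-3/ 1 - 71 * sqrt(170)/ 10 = -95.57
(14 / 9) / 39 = 14 / 351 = 0.04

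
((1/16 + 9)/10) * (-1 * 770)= -11165/16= -697.81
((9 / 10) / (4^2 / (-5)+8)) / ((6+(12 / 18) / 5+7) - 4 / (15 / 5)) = 15 / 944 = 0.02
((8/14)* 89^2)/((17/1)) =31684/119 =266.25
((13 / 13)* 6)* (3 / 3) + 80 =86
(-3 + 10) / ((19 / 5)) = 35 / 19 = 1.84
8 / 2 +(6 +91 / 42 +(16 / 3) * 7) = 99 / 2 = 49.50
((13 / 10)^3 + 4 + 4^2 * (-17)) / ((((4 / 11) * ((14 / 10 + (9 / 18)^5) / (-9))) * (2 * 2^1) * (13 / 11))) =289459467 / 297700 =972.32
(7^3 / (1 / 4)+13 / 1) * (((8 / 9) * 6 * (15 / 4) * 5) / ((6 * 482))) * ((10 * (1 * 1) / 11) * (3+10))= 4501250 / 7953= 565.98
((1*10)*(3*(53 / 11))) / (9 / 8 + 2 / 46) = 58512 / 473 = 123.70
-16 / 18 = -8 / 9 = -0.89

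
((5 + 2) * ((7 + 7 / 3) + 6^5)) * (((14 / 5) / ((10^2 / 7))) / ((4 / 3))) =2002777 / 250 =8011.11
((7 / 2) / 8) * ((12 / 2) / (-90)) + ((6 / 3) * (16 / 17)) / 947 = -105013 / 3863760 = -0.03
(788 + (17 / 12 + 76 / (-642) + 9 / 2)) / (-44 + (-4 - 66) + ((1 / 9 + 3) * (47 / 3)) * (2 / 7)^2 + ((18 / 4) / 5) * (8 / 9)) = -321059655 / 44175592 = -7.27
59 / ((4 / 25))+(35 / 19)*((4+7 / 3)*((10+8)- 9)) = 1895 / 4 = 473.75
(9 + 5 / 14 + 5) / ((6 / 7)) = 16.75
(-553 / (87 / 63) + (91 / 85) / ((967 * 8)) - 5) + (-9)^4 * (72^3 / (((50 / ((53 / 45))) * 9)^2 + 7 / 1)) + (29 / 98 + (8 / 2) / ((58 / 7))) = 6272538000286966292273 / 383177804112339880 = 16369.78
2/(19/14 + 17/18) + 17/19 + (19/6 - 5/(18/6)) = 3.26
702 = 702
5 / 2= 2.50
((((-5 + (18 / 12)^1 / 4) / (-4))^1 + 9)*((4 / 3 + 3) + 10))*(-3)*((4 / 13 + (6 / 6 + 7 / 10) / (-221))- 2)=47515 / 64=742.42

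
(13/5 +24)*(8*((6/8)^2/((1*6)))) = 399/20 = 19.95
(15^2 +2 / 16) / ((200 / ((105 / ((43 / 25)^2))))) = 4727625 / 118336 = 39.95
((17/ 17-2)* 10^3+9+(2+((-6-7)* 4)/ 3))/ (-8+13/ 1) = -3019/ 15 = -201.27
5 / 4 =1.25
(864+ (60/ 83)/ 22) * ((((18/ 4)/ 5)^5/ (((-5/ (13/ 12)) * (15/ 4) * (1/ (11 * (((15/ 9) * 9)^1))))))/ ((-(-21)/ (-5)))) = 33642203283/ 29050000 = 1158.08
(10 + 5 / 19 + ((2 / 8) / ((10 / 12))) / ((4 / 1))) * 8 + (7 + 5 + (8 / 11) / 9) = 94.79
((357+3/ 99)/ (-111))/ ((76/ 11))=-5891/ 12654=-0.47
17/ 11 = 1.55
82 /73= 1.12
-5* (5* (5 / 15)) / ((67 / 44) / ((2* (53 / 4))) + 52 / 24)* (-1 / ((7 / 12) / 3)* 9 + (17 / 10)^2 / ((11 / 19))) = 16852039 / 108920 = 154.72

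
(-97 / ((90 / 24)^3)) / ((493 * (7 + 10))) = -6208 / 28285875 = -0.00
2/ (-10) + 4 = 19/ 5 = 3.80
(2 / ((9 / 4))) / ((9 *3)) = 8 / 243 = 0.03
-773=-773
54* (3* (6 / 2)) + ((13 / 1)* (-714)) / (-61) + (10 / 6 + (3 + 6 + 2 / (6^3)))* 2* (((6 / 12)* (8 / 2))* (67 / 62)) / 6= 645.86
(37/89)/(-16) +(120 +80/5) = 193627/1424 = 135.97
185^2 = 34225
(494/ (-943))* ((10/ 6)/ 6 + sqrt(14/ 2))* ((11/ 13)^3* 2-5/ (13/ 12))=710410/ 1434303 + 284164* sqrt(7)/ 159367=5.21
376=376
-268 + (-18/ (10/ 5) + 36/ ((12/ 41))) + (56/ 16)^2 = -567/ 4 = -141.75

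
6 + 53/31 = 239/31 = 7.71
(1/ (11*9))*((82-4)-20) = 58/ 99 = 0.59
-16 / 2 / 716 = -2 / 179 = -0.01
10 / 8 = 5 / 4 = 1.25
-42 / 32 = -1.31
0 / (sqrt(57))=0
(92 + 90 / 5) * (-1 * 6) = -660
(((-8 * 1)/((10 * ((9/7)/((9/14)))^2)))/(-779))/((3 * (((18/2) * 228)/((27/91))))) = 1/80813460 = 0.00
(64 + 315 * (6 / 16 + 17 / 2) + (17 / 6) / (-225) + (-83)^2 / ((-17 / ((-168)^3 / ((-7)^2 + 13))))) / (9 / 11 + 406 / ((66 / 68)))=970243071320479 / 13120086600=73950.97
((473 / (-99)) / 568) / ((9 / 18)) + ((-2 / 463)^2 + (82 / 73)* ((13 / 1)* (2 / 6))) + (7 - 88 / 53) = 21602932547533 / 2119930197516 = 10.19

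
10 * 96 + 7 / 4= 3847 / 4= 961.75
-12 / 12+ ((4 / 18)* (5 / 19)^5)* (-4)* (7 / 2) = -22372391 / 22284891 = -1.00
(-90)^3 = -729000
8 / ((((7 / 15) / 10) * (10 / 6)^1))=720 / 7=102.86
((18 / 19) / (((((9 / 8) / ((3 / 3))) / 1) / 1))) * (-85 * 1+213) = 2048 / 19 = 107.79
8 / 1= 8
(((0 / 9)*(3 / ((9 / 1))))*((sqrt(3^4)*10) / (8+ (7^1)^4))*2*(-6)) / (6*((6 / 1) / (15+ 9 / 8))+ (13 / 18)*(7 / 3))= 0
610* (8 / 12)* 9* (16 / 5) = 11712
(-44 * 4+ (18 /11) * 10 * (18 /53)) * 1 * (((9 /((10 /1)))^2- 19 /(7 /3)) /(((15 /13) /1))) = 552560606 /510125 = 1083.19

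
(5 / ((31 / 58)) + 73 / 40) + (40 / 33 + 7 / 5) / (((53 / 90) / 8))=33735249 / 722920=46.67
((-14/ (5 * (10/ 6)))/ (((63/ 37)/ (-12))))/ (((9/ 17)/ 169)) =850408/ 225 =3779.59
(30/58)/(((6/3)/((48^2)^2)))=39813120/29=1372866.21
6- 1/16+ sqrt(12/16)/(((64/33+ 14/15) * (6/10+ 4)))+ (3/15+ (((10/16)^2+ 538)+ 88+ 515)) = 275 * sqrt(3)/7268+ 367209/320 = 1147.59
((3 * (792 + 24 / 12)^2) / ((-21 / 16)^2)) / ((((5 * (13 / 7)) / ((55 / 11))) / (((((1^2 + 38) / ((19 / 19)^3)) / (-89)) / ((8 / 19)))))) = -383305088 / 623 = -615256.96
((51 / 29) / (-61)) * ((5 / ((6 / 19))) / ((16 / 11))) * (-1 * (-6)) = -53295 / 28304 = -1.88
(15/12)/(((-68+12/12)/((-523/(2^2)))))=2615/1072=2.44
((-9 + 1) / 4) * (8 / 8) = -2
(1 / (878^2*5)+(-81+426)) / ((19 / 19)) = 1329774901 / 3854420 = 345.00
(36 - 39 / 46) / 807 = 539 / 12374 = 0.04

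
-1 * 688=-688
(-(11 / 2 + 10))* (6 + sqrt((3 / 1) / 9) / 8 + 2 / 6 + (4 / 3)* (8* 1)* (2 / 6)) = -2759 / 18 -31* sqrt(3) / 48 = -154.40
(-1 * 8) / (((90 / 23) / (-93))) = 2852 / 15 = 190.13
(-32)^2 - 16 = 1008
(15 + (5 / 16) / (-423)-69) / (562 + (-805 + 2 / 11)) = 4020247 / 18077328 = 0.22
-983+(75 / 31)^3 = -28862678 / 29791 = -968.84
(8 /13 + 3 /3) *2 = 42 /13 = 3.23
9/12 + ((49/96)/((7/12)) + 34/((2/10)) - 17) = 1237/8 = 154.62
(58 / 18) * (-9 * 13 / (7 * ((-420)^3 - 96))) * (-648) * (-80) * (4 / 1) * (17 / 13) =0.20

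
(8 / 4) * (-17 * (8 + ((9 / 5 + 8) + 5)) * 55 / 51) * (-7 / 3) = 5852 / 3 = 1950.67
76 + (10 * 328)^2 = 10758476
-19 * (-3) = 57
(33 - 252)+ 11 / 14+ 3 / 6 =-1524 / 7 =-217.71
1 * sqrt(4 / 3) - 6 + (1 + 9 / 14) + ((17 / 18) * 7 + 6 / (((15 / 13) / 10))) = 2 * sqrt(3) / 3 + 3418 / 63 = 55.41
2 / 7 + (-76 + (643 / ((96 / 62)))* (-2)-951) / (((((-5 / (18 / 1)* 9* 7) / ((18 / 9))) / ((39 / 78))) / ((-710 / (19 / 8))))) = -12660890 / 399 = -31731.55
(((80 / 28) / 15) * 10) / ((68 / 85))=50 / 21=2.38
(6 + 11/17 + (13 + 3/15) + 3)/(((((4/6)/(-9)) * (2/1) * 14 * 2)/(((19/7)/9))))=-55347/33320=-1.66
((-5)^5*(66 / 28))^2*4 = 10634765625 / 49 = 217036033.16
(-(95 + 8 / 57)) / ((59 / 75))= -135575 / 1121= -120.94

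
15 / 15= 1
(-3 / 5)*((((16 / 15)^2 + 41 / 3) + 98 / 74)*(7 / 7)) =-134272 / 13875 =-9.68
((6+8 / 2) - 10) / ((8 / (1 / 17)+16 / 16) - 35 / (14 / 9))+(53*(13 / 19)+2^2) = 765 / 19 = 40.26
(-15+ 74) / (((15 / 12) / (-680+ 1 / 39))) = -6258484 / 195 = -32094.79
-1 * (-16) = 16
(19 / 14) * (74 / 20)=703 / 140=5.02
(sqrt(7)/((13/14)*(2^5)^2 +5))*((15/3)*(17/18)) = 595*sqrt(7)/120438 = 0.01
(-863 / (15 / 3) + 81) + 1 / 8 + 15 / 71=-259189 / 2840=-91.26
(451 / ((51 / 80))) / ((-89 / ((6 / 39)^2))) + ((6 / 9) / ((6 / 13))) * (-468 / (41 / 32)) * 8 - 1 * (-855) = -105865242211 / 31450731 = -3366.07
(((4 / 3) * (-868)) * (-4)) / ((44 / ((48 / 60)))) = 84.17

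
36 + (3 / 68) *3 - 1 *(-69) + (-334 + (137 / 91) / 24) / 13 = 38345179 / 482664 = 79.44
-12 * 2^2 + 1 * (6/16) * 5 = -369/8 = -46.12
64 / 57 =1.12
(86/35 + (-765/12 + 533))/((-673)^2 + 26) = 22013/21137900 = 0.00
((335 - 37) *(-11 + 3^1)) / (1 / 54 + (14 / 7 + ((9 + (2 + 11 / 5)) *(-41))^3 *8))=16092000 / 8559869090887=0.00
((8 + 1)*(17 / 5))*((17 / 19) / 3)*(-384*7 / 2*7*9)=-73410624 / 95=-772743.41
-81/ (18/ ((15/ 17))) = -135/ 34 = -3.97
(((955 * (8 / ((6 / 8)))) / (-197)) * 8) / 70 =-24448 / 4137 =-5.91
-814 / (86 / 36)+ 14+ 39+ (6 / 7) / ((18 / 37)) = -258242 / 903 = -285.98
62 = 62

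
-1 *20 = -20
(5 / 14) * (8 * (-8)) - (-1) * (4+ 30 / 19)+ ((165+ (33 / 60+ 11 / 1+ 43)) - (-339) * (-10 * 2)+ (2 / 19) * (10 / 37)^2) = -23953032333 / 3641540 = -6577.72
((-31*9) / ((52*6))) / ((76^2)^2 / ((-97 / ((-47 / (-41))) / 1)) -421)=369861 / 163248445256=0.00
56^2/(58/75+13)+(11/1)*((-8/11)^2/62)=80236256/352253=227.78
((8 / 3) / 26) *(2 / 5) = 8 / 195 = 0.04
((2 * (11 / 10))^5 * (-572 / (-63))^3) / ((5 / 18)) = 60281147079296 / 434109375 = 138861.66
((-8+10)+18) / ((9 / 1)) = 20 / 9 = 2.22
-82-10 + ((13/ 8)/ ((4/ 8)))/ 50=-91.94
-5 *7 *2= -70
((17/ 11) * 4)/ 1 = 68/ 11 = 6.18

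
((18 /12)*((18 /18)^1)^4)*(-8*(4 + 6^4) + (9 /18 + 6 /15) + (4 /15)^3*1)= -70193797 /4500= -15598.62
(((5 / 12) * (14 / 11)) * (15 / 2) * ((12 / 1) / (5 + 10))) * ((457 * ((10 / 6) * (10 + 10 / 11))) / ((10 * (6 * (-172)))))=-79975 / 31218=-2.56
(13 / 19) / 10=0.07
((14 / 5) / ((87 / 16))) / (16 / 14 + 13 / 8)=12544 / 67425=0.19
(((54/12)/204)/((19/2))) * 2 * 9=27/646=0.04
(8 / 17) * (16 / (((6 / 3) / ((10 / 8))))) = 80 / 17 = 4.71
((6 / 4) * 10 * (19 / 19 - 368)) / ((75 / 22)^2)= -177628 / 375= -473.67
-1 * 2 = -2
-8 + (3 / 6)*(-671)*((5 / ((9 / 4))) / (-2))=364.78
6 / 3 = 2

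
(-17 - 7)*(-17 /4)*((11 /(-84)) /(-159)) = 187 /2226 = 0.08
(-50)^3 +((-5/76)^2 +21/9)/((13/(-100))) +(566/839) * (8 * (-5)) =-5908265128565/47249124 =-125044.97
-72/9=-8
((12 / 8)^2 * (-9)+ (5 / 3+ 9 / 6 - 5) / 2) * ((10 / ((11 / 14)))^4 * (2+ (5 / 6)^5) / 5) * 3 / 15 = -569512157900 / 10673289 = -53358.64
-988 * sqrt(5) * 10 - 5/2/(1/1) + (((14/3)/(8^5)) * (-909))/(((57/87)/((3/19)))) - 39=-9880 * sqrt(5) - 245641423/5914624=-22133.88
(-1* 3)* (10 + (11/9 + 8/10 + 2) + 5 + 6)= -1126/15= -75.07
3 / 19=0.16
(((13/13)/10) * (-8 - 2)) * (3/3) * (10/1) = -10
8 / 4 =2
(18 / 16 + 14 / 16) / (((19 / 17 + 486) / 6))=204 / 8281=0.02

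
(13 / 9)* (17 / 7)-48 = -2803 / 63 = -44.49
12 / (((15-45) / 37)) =-74 / 5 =-14.80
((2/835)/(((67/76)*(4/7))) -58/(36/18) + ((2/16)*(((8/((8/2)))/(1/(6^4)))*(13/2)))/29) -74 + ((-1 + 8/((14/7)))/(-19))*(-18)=-848706919/30825695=-27.53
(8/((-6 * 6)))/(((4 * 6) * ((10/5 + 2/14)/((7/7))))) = -7/1620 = -0.00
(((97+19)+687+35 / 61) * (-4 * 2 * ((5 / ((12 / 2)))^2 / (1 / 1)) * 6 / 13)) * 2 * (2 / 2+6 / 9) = -49018000 / 7137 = -6868.15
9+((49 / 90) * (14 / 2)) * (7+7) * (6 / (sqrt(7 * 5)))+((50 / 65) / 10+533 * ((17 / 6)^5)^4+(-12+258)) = 686 * sqrt(35) / 75+28161059428784851394969521745 / 47530059720818688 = 592489460286.16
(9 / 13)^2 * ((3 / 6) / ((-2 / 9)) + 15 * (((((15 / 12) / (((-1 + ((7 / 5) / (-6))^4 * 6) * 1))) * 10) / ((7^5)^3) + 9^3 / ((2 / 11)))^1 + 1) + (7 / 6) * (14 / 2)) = 12271237200788405669862579 / 425556810252085935332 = 28835.72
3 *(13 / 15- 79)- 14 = -1242 / 5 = -248.40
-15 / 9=-1.67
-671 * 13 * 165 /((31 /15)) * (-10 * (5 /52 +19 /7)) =274019625 /14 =19572830.36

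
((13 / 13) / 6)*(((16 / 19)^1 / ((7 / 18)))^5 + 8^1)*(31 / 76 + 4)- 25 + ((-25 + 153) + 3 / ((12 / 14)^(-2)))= 346465200219410 / 2372100365901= 146.06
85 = 85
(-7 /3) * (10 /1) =-70 /3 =-23.33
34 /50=17 /25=0.68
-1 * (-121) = 121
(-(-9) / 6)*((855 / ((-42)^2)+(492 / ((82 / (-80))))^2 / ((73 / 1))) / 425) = 27099201 / 2432360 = 11.14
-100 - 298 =-398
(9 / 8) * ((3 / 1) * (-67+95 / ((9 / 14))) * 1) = 2181 / 8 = 272.62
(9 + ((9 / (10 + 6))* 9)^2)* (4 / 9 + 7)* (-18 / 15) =-39597 / 128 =-309.35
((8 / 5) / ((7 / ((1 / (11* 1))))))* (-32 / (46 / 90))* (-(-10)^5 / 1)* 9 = -2073600000 / 1771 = -1170863.92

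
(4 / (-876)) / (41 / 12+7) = -4 / 9125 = -0.00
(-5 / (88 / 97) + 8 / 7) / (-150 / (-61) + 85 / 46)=-3775473 / 3722180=-1.01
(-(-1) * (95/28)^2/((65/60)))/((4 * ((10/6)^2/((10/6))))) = 16245/10192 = 1.59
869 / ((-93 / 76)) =-66044 / 93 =-710.15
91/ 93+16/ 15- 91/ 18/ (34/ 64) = -177179/ 23715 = -7.47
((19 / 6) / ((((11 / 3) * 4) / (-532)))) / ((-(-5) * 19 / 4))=-4.84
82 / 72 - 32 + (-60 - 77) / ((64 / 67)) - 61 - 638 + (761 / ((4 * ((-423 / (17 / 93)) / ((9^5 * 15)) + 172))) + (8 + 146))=-39679364480401 / 55250129088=-718.18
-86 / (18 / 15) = -71.67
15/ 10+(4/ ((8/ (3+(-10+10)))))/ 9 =5/ 3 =1.67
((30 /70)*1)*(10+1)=33 /7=4.71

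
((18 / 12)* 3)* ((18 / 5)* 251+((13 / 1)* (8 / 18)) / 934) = 9494642 / 2335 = 4066.23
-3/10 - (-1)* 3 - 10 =-73/10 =-7.30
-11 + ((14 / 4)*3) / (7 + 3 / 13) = -1795 / 188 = -9.55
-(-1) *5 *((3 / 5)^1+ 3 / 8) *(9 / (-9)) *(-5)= 195 / 8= 24.38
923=923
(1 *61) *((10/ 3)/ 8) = 305/ 12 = 25.42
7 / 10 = 0.70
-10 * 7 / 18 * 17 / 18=-595 / 162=-3.67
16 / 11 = 1.45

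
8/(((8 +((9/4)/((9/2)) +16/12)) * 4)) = 12/59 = 0.20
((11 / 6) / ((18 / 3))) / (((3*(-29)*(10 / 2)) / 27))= -11 / 580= -0.02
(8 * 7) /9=56 /9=6.22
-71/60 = -1.18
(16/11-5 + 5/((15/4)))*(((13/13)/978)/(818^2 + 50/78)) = -949/280739272638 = -0.00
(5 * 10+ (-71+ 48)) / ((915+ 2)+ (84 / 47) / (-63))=3807 / 129293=0.03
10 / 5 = 2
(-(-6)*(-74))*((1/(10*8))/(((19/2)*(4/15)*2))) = -333/304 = -1.10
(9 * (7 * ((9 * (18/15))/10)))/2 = 1701/50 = 34.02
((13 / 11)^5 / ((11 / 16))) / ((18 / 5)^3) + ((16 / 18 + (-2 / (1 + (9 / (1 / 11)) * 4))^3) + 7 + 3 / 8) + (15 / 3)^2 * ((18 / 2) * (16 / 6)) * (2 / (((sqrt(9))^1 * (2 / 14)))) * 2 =3625593861426013426919 / 646465193000560296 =5608.34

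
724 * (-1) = -724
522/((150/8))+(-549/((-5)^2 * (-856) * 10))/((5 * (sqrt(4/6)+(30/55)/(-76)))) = 27.84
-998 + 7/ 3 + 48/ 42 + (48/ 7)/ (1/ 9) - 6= -19715/ 21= -938.81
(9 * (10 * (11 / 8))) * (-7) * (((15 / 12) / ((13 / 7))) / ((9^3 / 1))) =-13475 / 16848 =-0.80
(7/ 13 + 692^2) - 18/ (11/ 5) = 478856.36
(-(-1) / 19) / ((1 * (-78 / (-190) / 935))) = 119.87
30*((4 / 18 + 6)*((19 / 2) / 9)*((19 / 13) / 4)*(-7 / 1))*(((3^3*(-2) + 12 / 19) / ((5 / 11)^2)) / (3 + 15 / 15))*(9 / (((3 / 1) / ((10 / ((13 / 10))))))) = 2253020 / 3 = 751006.67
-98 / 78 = -49 / 39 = -1.26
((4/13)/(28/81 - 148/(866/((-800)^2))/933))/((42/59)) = -214518159/58010199338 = -0.00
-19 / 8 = -2.38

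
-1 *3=-3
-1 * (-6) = 6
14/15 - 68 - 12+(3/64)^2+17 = -3813241/61440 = -62.06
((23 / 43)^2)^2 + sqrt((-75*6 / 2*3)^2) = 2307970516 / 3418801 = 675.08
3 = 3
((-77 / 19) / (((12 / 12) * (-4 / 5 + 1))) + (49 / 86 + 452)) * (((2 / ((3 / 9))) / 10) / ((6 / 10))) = 432.31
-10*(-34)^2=-11560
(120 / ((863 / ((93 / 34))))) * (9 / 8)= 12555 / 29342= 0.43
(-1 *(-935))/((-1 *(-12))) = 935/12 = 77.92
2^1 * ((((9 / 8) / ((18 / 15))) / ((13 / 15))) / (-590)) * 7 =-315 / 12272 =-0.03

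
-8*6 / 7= -48 / 7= -6.86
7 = 7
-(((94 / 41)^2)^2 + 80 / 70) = -569130360 / 19780327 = -28.77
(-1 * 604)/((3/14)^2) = -118384/9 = -13153.78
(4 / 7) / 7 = 4 / 49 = 0.08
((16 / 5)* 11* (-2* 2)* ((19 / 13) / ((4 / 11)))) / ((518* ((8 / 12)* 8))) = -6897 / 33670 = -0.20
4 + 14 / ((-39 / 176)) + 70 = 422 / 39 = 10.82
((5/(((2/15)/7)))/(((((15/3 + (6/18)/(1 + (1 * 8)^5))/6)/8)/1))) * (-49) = -7586842725/61442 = -123479.75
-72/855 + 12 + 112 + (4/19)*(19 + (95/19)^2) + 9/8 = 102071/760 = 134.30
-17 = -17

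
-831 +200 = -631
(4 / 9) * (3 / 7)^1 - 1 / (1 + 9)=19 / 210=0.09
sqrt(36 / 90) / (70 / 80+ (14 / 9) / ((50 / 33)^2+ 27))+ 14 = 255224 * sqrt(10) / 1184365+ 14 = 14.68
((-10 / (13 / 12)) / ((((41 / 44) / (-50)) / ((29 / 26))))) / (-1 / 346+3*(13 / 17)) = 22516296000 / 93382133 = 241.12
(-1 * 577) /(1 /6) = -3462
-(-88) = 88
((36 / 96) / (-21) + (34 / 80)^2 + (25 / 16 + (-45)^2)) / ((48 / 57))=431287137 / 179200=2406.74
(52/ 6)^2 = 75.11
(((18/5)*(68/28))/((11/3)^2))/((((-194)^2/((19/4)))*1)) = 26163/318776920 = 0.00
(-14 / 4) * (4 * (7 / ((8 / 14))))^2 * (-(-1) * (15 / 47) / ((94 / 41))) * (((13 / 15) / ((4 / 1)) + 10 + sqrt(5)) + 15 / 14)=-466708781 / 35344 - 10336305 * sqrt(5) / 8836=-15820.49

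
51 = 51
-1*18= -18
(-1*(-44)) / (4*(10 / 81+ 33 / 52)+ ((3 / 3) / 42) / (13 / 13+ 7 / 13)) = 12972960 / 898603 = 14.44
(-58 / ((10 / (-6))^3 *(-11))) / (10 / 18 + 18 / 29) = -408726 / 422125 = -0.97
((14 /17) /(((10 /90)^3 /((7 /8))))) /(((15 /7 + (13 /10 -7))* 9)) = -46305 /2822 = -16.41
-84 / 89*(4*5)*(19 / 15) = -2128 / 89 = -23.91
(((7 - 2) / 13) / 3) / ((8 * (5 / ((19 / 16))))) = 19 / 4992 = 0.00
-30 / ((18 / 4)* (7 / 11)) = -220 / 21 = -10.48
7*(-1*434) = -3038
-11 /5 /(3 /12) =-44 /5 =-8.80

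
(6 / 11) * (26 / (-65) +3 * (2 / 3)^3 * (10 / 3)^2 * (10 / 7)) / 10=38866 / 51975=0.75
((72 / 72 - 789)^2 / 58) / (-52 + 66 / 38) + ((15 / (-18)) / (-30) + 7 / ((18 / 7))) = -23291227 / 110780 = -210.25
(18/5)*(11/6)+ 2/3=109/15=7.27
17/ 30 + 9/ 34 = 212/ 255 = 0.83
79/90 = 0.88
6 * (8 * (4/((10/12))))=1152/5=230.40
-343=-343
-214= -214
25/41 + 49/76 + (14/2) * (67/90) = 906607/140220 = 6.47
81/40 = 2.02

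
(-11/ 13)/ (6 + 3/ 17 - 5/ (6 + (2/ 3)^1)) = -748/ 4797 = -0.16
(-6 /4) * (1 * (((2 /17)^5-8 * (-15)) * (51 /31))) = -766722924 /2589151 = -296.13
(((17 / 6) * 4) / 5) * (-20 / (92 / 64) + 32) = 14144 / 345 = 41.00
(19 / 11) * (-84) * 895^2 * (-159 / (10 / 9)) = 182944177290 / 11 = 16631288844.55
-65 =-65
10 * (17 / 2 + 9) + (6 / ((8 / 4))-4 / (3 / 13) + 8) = 506 / 3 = 168.67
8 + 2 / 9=74 / 9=8.22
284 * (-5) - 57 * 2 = -1534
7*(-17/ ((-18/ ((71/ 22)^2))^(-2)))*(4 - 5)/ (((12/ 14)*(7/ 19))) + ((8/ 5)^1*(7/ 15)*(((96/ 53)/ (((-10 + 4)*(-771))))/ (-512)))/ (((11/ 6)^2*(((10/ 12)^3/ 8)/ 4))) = 147309049326771926496/ 130881354171940625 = 1125.52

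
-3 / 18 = -1 / 6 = -0.17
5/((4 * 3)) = 0.42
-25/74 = -0.34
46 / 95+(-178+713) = 50871 / 95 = 535.48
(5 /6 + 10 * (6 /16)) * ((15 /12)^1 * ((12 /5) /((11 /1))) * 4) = 5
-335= -335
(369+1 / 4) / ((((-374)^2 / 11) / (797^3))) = 747748343321 / 50864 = 14700934.71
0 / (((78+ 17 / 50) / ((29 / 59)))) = 0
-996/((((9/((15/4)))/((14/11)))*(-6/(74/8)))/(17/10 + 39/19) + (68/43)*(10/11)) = -21749525259/24275686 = -895.94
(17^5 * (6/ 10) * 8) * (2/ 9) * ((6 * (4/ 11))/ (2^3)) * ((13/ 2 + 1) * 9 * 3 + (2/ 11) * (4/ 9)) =455615073016/ 5445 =83675862.81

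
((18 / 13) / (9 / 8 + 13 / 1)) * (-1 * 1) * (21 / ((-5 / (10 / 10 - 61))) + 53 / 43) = -1568016 / 63167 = -24.82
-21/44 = -0.48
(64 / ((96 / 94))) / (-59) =-188 / 177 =-1.06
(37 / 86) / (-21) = -37 / 1806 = -0.02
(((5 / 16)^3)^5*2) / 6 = 30517578125 / 3458764513820540928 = 0.00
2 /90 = 1 /45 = 0.02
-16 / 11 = -1.45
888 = 888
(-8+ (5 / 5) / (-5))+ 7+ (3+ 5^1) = 34 / 5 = 6.80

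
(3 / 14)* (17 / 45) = 17 / 210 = 0.08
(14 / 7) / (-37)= -0.05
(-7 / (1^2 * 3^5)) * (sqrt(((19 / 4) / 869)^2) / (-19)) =7 / 844668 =0.00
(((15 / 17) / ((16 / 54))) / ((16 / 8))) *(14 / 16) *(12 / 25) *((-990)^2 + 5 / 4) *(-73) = -97361690013 / 2176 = -44743423.72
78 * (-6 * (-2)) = 936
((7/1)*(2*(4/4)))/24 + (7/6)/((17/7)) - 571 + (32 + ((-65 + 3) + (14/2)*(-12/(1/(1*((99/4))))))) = -546503/204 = -2678.94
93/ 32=2.91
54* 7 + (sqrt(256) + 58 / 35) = 13848 / 35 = 395.66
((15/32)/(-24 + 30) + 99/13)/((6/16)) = 6401/312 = 20.52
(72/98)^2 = 1296/2401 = 0.54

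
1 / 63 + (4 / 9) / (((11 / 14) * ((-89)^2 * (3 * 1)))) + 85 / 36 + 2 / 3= 200489999 / 65871036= 3.04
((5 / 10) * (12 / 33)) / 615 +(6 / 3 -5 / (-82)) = 27889 / 13530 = 2.06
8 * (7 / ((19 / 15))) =840 / 19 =44.21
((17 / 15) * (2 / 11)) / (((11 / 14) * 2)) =238 / 1815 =0.13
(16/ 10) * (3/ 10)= 12/ 25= 0.48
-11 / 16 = -0.69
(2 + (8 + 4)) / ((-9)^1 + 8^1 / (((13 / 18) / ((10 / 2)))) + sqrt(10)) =109746 / 361919-2366 * sqrt(10) / 361919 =0.28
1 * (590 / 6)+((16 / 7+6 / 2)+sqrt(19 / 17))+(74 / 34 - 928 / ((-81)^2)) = sqrt(323) / 17+82490371 / 780759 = 106.71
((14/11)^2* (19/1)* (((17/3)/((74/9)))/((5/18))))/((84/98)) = 1994202/22385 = 89.09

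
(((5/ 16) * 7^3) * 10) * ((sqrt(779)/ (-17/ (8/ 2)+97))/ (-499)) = -1225 * sqrt(779)/ 52894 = -0.65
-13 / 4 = -3.25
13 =13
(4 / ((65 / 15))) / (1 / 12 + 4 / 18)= 432 / 143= 3.02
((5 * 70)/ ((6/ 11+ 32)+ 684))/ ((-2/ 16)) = -2200/ 563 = -3.91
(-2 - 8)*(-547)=5470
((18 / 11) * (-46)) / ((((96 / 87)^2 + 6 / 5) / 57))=-4314330 / 2431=-1774.71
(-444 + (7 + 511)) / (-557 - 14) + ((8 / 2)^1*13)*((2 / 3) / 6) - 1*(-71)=393895 / 5139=76.65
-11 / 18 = -0.61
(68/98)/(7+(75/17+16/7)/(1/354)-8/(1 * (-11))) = 6358/21795431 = 0.00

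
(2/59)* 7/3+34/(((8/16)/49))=589778/177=3332.08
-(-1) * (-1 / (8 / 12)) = -3 / 2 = -1.50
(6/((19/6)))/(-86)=-18/817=-0.02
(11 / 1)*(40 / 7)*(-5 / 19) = -2200 / 133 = -16.54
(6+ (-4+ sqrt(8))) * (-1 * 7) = -14 * sqrt(2) - 14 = -33.80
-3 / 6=-0.50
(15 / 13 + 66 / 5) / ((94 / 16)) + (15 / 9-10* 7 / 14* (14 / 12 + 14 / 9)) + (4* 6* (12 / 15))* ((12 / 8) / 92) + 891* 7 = 7876749539 / 1264770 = 6227.81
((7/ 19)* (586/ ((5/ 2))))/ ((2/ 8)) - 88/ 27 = 877672/ 2565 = 342.17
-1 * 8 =-8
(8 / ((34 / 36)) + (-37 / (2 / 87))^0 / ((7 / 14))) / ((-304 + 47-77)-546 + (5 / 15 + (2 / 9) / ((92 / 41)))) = -0.01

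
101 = 101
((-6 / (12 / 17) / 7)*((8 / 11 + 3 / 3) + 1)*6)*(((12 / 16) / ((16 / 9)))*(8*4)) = -20655 / 77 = -268.25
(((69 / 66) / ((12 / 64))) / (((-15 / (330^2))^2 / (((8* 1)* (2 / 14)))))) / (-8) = -293884800 / 7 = -41983542.86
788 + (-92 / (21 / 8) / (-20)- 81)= 74419 / 105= 708.75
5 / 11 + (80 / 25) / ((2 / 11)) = 993 / 55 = 18.05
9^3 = 729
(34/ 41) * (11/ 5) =374/ 205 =1.82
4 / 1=4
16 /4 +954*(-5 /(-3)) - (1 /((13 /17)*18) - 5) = 374149 /234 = 1598.93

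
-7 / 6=-1.17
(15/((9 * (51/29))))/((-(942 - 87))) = -29/26163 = -0.00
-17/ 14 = -1.21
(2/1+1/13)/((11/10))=270/143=1.89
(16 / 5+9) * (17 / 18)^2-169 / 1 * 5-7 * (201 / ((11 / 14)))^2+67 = -89947249091 / 196020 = -458867.71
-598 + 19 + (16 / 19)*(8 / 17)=-186889 / 323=-578.60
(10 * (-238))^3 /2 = -6740636000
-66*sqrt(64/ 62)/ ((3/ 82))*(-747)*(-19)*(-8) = 819333504*sqrt(62)/ 31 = 208110918.13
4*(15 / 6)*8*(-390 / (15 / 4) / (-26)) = 320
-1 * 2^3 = -8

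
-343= -343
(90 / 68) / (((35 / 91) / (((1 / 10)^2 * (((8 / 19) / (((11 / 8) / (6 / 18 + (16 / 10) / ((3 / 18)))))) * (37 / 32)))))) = 215007 / 1776500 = 0.12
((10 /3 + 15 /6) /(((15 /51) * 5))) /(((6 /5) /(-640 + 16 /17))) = -19012 /9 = -2112.44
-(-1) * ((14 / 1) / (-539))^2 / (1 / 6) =24 / 5929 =0.00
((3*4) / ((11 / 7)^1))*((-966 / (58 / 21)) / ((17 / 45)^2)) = -1725324300 / 92191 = -18714.67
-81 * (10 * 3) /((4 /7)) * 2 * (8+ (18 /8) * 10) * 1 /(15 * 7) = -4941 /2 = -2470.50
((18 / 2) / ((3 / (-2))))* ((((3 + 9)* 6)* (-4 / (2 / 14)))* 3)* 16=580608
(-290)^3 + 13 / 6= -146333987 / 6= -24388997.83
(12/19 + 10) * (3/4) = 303/38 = 7.97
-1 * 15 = -15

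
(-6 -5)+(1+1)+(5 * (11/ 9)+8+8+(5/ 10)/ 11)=2605/ 198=13.16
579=579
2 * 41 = 82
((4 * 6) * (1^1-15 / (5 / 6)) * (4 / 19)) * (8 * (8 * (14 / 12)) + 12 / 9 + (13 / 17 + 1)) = -126912 / 19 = -6679.58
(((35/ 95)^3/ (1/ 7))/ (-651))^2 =117649/ 406899824769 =0.00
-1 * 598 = -598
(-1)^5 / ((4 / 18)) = -4.50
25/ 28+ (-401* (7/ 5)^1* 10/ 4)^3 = -154819363551/ 56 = -2764631491.98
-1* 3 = -3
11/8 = 1.38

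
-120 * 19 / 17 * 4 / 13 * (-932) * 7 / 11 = 59498880 / 2431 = 24475.06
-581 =-581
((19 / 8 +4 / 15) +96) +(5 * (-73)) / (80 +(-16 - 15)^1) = 536213 / 5880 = 91.19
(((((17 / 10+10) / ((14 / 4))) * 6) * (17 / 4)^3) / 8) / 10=1724463 / 89600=19.25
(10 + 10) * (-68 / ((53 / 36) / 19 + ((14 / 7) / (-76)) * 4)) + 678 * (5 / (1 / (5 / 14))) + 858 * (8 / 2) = 375219 / 7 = 53602.71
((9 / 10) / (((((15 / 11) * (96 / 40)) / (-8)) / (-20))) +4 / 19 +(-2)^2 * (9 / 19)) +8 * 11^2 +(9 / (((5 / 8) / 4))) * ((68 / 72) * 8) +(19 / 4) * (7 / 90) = 1983155 / 1368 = 1449.67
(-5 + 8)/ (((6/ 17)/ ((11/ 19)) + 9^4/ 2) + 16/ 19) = 21318/ 23321549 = 0.00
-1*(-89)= 89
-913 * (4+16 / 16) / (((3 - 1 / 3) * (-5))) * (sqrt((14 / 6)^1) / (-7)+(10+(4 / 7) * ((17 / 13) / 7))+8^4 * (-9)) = -12617926.41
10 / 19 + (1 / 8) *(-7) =-0.35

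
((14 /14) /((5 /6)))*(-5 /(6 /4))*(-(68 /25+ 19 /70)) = 2094 /175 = 11.97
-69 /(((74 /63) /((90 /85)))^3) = -12577614147 /248858189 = -50.54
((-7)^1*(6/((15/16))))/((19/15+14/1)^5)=-34020000/629763392149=-0.00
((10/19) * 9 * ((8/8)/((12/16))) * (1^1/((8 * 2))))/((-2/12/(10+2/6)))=-465/19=-24.47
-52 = -52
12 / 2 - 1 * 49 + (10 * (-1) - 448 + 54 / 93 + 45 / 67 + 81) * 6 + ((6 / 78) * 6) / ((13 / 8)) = -806347855 / 351013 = -2297.20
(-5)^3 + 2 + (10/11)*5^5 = 29897/11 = 2717.91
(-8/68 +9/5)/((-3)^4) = 143/6885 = 0.02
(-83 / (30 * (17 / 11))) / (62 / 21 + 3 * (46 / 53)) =-338723 / 1051280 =-0.32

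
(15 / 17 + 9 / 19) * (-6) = -2628 / 323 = -8.14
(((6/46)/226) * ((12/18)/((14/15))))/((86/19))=0.00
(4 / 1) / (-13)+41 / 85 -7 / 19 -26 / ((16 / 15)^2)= -61931079 / 2687360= -23.05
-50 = -50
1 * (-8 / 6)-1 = -7 / 3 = -2.33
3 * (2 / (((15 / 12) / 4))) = 96 / 5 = 19.20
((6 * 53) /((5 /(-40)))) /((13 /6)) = -15264 /13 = -1174.15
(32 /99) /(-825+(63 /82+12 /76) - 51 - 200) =-49856 /165821535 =-0.00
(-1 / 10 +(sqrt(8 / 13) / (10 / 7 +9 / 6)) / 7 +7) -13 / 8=4*sqrt(26) / 533 +211 / 40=5.31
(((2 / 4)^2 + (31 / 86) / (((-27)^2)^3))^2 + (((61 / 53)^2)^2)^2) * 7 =6079749989810907742714300672040546455 / 276457910041104196394997562718338704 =21.99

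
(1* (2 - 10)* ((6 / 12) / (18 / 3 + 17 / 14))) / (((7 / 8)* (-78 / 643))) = 20576 / 3939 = 5.22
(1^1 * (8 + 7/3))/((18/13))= 403/54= 7.46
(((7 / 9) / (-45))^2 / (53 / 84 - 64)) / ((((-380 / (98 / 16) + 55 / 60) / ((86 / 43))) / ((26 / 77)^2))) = 7419776 / 421890289952175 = 0.00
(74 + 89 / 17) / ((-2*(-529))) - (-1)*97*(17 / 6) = 7416749 / 26979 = 274.91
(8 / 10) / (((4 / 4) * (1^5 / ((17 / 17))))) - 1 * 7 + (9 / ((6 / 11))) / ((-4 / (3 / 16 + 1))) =-7103 / 640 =-11.10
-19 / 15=-1.27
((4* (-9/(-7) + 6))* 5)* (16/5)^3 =835584/175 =4774.77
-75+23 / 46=-149 / 2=-74.50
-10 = -10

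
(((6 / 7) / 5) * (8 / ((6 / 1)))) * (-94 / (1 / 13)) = -9776 / 35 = -279.31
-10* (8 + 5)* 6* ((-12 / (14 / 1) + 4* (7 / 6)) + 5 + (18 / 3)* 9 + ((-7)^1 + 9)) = -353860 / 7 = -50551.43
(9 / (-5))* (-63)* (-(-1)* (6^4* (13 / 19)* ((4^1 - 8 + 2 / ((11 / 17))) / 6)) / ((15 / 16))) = -16982784 / 1045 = -16251.47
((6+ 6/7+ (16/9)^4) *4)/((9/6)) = 6189440/137781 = 44.92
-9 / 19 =-0.47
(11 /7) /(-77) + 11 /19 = 520 /931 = 0.56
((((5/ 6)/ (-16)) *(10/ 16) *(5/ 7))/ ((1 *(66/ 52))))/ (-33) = 1625/ 2927232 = 0.00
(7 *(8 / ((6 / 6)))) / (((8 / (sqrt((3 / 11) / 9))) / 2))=14 *sqrt(33) / 33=2.44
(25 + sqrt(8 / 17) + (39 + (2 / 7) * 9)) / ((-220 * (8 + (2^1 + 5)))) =-233 / 11550 - sqrt(34) / 28050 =-0.02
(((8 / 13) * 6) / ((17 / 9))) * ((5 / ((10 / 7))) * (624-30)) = 898128 / 221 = 4063.93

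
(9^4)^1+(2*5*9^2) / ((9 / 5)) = 7011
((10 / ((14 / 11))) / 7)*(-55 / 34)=-1.82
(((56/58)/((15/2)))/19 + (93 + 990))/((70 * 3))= 8951051/1735650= 5.16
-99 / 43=-2.30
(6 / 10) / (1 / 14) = 42 / 5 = 8.40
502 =502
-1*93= -93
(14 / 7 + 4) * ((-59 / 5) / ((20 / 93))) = -16461 / 50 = -329.22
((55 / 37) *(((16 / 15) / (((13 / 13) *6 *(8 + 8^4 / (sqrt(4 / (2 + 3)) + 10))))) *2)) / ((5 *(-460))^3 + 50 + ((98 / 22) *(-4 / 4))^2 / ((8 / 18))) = -0.00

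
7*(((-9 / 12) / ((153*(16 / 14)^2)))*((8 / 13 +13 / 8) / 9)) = -0.01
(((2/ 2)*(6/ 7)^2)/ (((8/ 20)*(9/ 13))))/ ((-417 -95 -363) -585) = -13/ 7154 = -0.00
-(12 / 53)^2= -144 / 2809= -0.05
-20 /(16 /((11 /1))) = -55 /4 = -13.75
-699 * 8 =-5592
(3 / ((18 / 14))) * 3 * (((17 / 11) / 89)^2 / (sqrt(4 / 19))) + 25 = 2023 * sqrt(19) / 1916882 + 25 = 25.00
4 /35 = 0.11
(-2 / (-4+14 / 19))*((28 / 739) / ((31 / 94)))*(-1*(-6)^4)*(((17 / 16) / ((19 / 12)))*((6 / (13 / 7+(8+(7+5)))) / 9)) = -1326528 / 710179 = -1.87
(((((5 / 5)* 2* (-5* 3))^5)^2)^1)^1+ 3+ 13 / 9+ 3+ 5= 5314410000000112 / 9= 590490000000012.44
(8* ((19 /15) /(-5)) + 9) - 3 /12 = 2017 /300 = 6.72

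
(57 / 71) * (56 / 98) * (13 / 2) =1482 / 497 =2.98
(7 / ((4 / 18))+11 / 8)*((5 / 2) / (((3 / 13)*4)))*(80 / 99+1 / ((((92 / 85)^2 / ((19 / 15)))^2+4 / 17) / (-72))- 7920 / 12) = -126126941336929975 / 1953340402464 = -64569.87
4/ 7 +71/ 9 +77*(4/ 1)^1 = 19937/ 63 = 316.46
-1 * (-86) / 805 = 86 / 805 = 0.11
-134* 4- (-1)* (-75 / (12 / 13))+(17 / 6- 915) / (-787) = -5818363 / 9444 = -616.09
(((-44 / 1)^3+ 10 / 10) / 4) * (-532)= 11329339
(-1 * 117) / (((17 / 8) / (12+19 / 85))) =-972504 / 1445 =-673.01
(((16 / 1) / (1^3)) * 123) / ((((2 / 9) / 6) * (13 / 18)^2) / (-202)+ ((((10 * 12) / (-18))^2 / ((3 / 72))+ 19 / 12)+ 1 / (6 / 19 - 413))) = 27268213880448 / 14801423168029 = 1.84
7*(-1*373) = -2611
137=137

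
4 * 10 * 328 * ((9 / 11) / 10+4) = 53553.45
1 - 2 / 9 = 7 / 9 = 0.78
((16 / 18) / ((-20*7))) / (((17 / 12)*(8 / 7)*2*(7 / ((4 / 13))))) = -2 / 23205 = -0.00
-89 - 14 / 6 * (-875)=5858 / 3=1952.67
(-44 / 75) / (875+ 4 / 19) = -836 / 1247175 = -0.00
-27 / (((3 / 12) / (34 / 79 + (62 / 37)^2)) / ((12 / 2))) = -226943856 / 108151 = -2098.40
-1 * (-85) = 85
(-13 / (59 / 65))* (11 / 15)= -1859 / 177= -10.50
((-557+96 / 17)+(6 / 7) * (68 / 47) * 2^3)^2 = 9170170876441 / 31281649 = 293148.58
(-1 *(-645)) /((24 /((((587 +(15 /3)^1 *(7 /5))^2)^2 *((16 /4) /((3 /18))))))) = 80298141667920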